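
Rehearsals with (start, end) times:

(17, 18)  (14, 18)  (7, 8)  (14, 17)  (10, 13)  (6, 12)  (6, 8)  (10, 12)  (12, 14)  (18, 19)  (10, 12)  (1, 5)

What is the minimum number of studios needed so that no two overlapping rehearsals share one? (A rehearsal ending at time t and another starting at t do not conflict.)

Events (time:±→running): 1:+→1 5:-→0 6:+→1 6:+→2 7:+→3 8:-→2 8:-→1 10:+→2 10:+→3 10:+→4 … peak 4.

4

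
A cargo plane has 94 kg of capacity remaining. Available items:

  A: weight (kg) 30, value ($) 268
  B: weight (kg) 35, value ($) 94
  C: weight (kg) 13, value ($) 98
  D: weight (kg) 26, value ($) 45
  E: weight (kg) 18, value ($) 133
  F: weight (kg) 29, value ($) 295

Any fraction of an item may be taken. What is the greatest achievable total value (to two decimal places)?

Greedy by value/weight ratio, highest first.
Order: F (295/29=10.17) > A (268/30=8.93) > C (98/13=7.54) > E (133/18=7.39) > B (94/35=2.69) > D (45/26=1.73)
Fill: take F (29 @ 295) → take A (30 @ 268) → take C (13 @ 98) → take E (18 @ 133) → take 4/35 of B → 10.74; 94/94 used.
Total value = 804.74

804.74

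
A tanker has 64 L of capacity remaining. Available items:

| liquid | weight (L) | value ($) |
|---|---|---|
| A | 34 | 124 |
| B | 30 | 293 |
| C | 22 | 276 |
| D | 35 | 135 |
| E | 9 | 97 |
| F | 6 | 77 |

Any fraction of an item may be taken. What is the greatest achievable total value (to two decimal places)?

Greedy by value/weight ratio, highest first.
Ratios (sorted): F 12.83, C 12.55, E 10.78, B 9.77, D 3.86, A 3.65
take F (6 @ 77); take C (22 @ 276); take E (9 @ 97); take 27/30 of B → 263.70. Capacity used 64/64.
Total value = 713.70

713.70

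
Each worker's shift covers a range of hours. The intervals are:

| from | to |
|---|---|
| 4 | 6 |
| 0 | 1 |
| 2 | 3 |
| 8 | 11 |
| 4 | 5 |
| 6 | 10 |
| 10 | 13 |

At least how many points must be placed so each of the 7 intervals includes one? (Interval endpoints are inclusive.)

4

Process intervals by earliest right end; each time one isn't hit yet, stab at its right endpoint.
By right end: [0,1]  [2,3]  [4,5]  [4,6]  [6,10]  [8,11]  [10,13]
[0,1] uncovered → point at 1; [2,3] uncovered → point at 3; [4,5] uncovered → point at 5; [6,10] uncovered → point at 10.
Points: 1, 3, 5, 10 (4 total).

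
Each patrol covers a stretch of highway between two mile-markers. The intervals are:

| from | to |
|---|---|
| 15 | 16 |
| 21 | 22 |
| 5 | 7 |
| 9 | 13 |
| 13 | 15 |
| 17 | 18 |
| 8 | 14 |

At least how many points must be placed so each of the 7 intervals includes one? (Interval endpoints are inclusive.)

5

Process intervals by earliest right end; each time one isn't hit yet, stab at its right endpoint.
By right end: [5,7]  [9,13]  [8,14]  [13,15]  [15,16]  [17,18]  [21,22]
[5,7] uncovered → point at 7; [9,13] uncovered → point at 13; [15,16] uncovered → point at 16; [17,18] uncovered → point at 18; [21,22] uncovered → point at 22.
Points: 7, 13, 16, 18, 22 (5 total).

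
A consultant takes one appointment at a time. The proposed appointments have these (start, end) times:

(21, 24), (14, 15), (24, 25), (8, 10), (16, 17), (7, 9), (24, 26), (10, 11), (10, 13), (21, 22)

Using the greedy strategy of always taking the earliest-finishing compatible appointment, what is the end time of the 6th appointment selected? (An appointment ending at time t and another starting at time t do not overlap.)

By end time: (7,9), (8,10), (10,11), (10,13), (14,15), (16,17), (21,22), (21,24), (24,25), (24,26).
Pick (7,9); next start ≥ 9 → (10,11); next start ≥ 11 → (14,15); next start ≥ 15 → (16,17); next start ≥ 17 → (21,22); next start ≥ 22 → (24,25).
Selected: (7,9) (10,11) (14,15) (16,17) (21,22) (24,25)

25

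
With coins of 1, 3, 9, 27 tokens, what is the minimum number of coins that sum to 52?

6

Use the largest denomination that fits, subtract, and repeat.
52 = 1×27 + 2×9 + 2×3 + 1×1
Total coins = 1 + 2 + 2 + 1 = 6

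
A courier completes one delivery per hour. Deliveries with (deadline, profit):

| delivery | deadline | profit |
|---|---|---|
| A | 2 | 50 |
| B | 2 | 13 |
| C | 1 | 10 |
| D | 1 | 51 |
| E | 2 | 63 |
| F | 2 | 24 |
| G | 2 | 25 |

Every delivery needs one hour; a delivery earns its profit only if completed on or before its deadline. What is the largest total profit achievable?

Sort by profit descending; place each in the latest free slot ≤ its deadline.
Profit order: E=63 D=51 A=50 G=25 F=24 B=13 C=10
Assign: E→slot 2, D→slot 1, A skipped, G skipped, F skipped, B skipped, C skipped.
Slots: [1:D] [2:E]
Profit = 51 + 63 = 114

114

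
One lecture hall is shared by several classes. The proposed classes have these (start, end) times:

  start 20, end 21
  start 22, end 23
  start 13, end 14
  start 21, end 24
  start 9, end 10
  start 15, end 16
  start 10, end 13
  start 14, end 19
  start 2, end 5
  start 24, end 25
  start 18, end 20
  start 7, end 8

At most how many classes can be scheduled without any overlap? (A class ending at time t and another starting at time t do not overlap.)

10

Greedy by earliest finish: after sorting by end time, pick each interval compatible with the last pick.
Sorted by end: (2,5)  (7,8)  (9,10)  (10,13)  (13,14)  (15,16)  (14,19)  (18,20)  (20,21)  (22,23)  (21,24)  (24,25)
take (2,5); take (7,8); take (9,10); take (10,13); take (13,14); take (15,16); skip (14,19); take (18,20); take (20,21); take (22,23); take (24,25).
Selected 10 classes.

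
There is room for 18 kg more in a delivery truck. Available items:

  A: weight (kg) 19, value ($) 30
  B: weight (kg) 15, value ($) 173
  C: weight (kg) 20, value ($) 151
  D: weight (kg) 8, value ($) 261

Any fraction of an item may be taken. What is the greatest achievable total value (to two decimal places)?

Sort by value per unit weight and fill in that order.
Order: D (261/8=32.62) > B (173/15=11.53) > C (151/20=7.55) > A (30/19=1.58)
Fill: take D (8 @ 261) → take 10/15 of B → 115.33; 18/18 used.
Total value = 376.33

376.33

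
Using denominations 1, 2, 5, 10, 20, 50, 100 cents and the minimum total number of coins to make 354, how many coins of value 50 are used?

354 − 3×100→54 − 1×50→4 − 2×2→0
Count of 50: 1

1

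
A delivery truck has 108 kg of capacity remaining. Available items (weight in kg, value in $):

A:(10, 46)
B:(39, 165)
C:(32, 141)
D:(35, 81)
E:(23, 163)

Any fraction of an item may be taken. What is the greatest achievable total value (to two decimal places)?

524.26

Order: E (163/23=7.09) > A (46/10=4.60) > C (141/32=4.41) > B (165/39=4.23) > D (81/35=2.31)
Fill: take E (23 @ 163) → take A (10 @ 46) → take C (32 @ 141) → take B (39 @ 165) → take 4/35 of D → 9.26; 108/108 used.
Total value = 524.26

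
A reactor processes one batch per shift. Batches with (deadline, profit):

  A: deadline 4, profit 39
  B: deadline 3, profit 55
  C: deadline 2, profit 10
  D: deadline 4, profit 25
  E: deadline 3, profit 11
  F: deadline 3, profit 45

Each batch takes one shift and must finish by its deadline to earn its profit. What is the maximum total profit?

164

Take jobs in profit order; each goes to the latest open slot no later than its deadline.
Profit order: B=55 F=45 A=39 D=25 E=11 C=10
Assign: B→slot 3, F→slot 2, A→slot 4, D→slot 1, E skipped, C skipped.
Slots: [1:D] [2:F] [3:B] [4:A]
Profit = 25 + 45 + 55 + 39 = 164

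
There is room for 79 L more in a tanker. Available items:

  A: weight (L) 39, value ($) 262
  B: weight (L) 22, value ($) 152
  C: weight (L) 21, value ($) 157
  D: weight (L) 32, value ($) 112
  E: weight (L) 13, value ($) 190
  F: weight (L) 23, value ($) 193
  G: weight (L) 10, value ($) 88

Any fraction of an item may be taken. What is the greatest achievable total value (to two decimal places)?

710.91

Greedy by value/weight ratio, highest first.
Order: E (190/13=14.62) > G (88/10=8.80) > F (193/23=8.39) > C (157/21=7.48) > B (152/22=6.91) > A (262/39=6.72) > D (112/32=3.50)
Fill: take E (13 @ 190) → take G (10 @ 88) → take F (23 @ 193) → take C (21 @ 157) → take 12/22 of B → 82.91; 79/79 used.
Total value = 710.91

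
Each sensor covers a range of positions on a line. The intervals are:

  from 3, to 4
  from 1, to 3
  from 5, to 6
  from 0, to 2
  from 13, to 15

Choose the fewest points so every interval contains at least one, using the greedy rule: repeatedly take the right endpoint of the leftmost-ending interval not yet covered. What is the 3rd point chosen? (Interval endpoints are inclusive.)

6

Sort by right endpoint; whenever an interval is uncovered, place a point at its right end.
Sorted: [0,2] [1,3] [3,4] [5,6] [13,15]
{[0,2],[1,3]} hit by 2; {[3,4]} hit by 4; {[5,6]} hit by 6; {[13,15]} hit by 15.
Points: 2, 4, 6, 15 (4 total).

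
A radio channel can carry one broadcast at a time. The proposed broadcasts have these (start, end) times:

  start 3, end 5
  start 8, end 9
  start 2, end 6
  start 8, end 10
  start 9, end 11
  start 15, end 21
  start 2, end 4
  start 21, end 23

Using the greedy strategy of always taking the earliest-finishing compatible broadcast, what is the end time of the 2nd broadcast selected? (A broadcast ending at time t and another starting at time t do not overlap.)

9

By end time: (2,4), (3,5), (2,6), (8,9), (8,10), (9,11), (15,21), (21,23).
Pick (2,4); next start ≥ 4 → (8,9); next start ≥ 9 → (9,11); next start ≥ 11 → (15,21); next start ≥ 21 → (21,23).
Selected: (2,4) (8,9) (9,11) (15,21) (21,23)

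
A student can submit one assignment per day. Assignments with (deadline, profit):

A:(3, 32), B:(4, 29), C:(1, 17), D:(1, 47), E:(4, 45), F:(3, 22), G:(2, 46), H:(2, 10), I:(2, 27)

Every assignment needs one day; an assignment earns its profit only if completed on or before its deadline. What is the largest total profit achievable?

Profit order: D=47 G=46 E=45 A=32 B=29 I=27 F=22 C=17 H=10
Assign: D→slot 1, G→slot 2, E→slot 4, A→slot 3, B skipped, I skipped, F skipped, C skipped, H skipped.
Slots: [1:D] [2:G] [3:A] [4:E]
Profit = 47 + 46 + 32 + 45 = 170

170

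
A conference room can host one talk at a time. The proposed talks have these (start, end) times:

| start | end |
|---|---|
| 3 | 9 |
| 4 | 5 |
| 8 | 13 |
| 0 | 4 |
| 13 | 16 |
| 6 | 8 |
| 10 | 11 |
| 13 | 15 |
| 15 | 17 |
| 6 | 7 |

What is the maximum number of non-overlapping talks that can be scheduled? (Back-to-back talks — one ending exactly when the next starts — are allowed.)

6

Sorted by end: (0,4)  (4,5)  (6,7)  (6,8)  (3,9)  (10,11)  (8,13)  (13,15)  (13,16)  (15,17)
take (0,4); take (4,5); take (6,7); skip (3,9); take (10,11); take (13,15); skip (13,16); take (15,17).
Selected 6 talks.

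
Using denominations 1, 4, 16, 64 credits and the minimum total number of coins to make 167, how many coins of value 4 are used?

1

Use the largest denomination that fits, subtract, and repeat.
167 = 2×64 + 2×16 + 1×4 + 3×1
Count of 4: 1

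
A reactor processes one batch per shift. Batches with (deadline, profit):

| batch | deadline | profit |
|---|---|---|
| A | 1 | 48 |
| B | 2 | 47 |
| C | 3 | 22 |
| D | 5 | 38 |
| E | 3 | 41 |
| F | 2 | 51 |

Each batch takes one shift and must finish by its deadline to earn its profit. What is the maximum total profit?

178

Profit order: F=51 A=48 B=47 E=41 D=38 C=22
Assign: F→slot 2, A→slot 1, B skipped, E→slot 3, D→slot 5, C skipped.
Slots: [1:A] [2:F] [3:E] [5:D]
Profit = 48 + 51 + 41 + 38 = 178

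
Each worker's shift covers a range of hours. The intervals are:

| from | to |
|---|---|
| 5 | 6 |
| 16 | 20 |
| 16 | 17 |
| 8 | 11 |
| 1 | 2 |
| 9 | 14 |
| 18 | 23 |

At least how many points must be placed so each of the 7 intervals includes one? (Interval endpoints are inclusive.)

5

By right end: [1,2]  [5,6]  [8,11]  [9,14]  [16,17]  [16,20]  [18,23]
[1,2] uncovered → point at 2; [5,6] uncovered → point at 6; [8,11] uncovered → point at 11; [16,17] uncovered → point at 17; [18,23] uncovered → point at 23.
Points: 2, 6, 11, 17, 23 (5 total).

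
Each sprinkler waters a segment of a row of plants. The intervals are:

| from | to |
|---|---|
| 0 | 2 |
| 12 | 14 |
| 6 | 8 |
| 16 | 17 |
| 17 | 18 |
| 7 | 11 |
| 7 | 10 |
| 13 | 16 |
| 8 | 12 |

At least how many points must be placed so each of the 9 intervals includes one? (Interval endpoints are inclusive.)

Sort by right endpoint; whenever an interval is uncovered, place a point at its right end.
By right end: [0,2]  [6,8]  [7,10]  [7,11]  [8,12]  [12,14]  [13,16]  [16,17]  [17,18]
[0,2] uncovered → point at 2; [6,8] uncovered → point at 8; [12,14] uncovered → point at 14; [16,17] uncovered → point at 17.
Points: 2, 8, 14, 17 (4 total).

4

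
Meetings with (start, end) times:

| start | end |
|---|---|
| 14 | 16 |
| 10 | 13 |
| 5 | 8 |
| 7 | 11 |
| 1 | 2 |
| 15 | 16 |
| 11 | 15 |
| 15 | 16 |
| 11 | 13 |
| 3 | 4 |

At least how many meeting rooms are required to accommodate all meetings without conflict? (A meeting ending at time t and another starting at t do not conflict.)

3

starts: [1, 3, 5, 7, 10, 11, 11, 14, 15, 15]
ends:   [2, 4, 8, 11, 13, 13, 15, 16, 16, 16]
s1→1 e2→0 s3→1 e4→0 s5→1 s7→2 e8→1 s10→2 e11→1 s11→2 s11→3  — peak 3.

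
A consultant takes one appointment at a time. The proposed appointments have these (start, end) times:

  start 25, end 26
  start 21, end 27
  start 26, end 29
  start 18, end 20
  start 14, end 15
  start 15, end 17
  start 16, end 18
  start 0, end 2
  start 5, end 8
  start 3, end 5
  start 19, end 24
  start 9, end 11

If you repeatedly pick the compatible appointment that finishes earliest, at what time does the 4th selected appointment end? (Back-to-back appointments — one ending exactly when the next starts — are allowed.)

By end time: (0,2), (3,5), (5,8), (9,11), (14,15), (15,17), (16,18), (18,20), (19,24), (25,26), (21,27), (26,29).
Pick (0,2); next start ≥ 2 → (3,5); next start ≥ 5 → (5,8); next start ≥ 8 → (9,11); next start ≥ 11 → (14,15); next start ≥ 15 → (15,17); next start ≥ 17 → (18,20); next start ≥ 20 → (25,26); next start ≥ 26 → (26,29).
Selected: (0,2) (3,5) (5,8) (9,11) (14,15) (15,17) (18,20) (25,26) (26,29)

11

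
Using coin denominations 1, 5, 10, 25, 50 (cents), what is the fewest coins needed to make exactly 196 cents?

Greedy: take as many of the largest coin as possible, then repeat with the remainder.
196 − 3×50→46 − 1×25→21 − 2×10→1 − 1×1→0
Total coins = 3 + 1 + 2 + 1 = 7

7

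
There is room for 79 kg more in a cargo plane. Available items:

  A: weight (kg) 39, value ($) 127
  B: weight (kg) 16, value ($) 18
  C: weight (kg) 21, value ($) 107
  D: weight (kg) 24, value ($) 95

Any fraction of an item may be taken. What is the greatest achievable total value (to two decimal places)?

Order: C (107/21=5.10) > D (95/24=3.96) > A (127/39=3.26) > B (18/16=1.12)
Fill: take C (21 @ 107) → take D (24 @ 95) → take 34/39 of A → 110.72; 79/79 used.
Total value = 312.72

312.72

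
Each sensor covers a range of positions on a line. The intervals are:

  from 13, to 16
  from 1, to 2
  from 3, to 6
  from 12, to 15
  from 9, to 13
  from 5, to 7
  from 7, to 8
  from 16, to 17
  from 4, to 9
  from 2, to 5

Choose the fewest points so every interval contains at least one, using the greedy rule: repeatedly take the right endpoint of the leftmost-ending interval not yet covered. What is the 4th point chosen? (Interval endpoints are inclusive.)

Sort by right endpoint; whenever an interval is uncovered, place a point at its right end.
By right end: [1,2]  [2,5]  [3,6]  [5,7]  [7,8]  [4,9]  [9,13]  [12,15]  [13,16]  [16,17]
[1,2] uncovered → point at 2; [3,6] uncovered → point at 6; [7,8] uncovered → point at 8; [9,13] uncovered → point at 13; [16,17] uncovered → point at 17.
Points: 2, 6, 8, 13, 17 (5 total).

13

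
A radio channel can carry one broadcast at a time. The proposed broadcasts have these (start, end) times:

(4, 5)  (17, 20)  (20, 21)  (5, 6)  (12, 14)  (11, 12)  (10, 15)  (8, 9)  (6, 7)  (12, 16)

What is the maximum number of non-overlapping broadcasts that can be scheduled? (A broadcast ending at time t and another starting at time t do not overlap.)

8

Sort by end time and greedily take each interval whose start is ≥ the last chosen end.
By end time: (4,5), (5,6), (6,7), (8,9), (11,12), (12,14), (10,15), (12,16), (17,20), (20,21).
Pick (4,5); next start ≥ 5 → (5,6); next start ≥ 6 → (6,7); next start ≥ 7 → (8,9); next start ≥ 9 → (11,12); next start ≥ 12 → (12,14); next start ≥ 14 → (17,20); next start ≥ 20 → (20,21).
Selected 8 broadcasts.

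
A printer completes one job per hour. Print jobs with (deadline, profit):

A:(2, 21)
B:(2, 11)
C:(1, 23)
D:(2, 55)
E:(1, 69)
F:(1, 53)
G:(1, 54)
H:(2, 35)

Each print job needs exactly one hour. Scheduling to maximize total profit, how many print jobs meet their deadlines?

2

Profit order: E=69 D=55 G=54 F=53 H=35 C=23 A=21 B=11
Assign: E→slot 1, D→slot 2, G skipped, F skipped, H skipped, C skipped, A skipped, B skipped.
Slots: [1:E] [2:D]
2 of 8 scheduled.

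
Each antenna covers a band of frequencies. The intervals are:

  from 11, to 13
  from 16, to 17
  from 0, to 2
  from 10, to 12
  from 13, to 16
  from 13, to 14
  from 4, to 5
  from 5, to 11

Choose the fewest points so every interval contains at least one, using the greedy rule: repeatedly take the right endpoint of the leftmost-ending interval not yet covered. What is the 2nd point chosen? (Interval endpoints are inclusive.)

5

Process intervals by earliest right end; each time one isn't hit yet, stab at its right endpoint.
Sorted: [0,2] [4,5] [5,11] [10,12] [11,13] [13,14] [13,16] [16,17]
{[0,2]} hit by 2; {[4,5],[5,11]} hit by 5; {[10,12],[11,13]} hit by 12; {[13,14],[13,16]} hit by 14; {[16,17]} hit by 17.
Points: 2, 5, 12, 14, 17 (5 total).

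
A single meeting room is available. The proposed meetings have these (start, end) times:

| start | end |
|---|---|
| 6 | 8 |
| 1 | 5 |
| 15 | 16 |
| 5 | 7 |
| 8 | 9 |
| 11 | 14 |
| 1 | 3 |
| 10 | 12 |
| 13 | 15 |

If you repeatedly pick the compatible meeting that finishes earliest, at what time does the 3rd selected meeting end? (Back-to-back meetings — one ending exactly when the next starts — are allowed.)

Order by finish time; keep every interval that doesn't clash with the previous kept one.
By end time: (1,3), (1,5), (5,7), (6,8), (8,9), (10,12), (11,14), (13,15), (15,16).
Pick (1,3); next start ≥ 3 → (5,7); next start ≥ 7 → (8,9); next start ≥ 9 → (10,12); next start ≥ 12 → (13,15); next start ≥ 15 → (15,16).
Selected: (1,3) (5,7) (8,9) (10,12) (13,15) (15,16)

9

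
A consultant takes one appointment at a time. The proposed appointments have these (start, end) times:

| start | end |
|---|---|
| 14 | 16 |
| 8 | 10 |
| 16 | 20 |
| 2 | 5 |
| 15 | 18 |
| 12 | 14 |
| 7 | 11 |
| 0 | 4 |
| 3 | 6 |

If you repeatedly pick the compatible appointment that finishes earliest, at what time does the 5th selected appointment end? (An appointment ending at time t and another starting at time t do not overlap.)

20

Sorted by end: (0,4)  (2,5)  (3,6)  (8,10)  (7,11)  (12,14)  (14,16)  (15,18)  (16,20)
take (0,4); skip (3,6); take (8,10); take (12,14); take (14,16); take (16,20).
Selected: (0,4) (8,10) (12,14) (14,16) (16,20)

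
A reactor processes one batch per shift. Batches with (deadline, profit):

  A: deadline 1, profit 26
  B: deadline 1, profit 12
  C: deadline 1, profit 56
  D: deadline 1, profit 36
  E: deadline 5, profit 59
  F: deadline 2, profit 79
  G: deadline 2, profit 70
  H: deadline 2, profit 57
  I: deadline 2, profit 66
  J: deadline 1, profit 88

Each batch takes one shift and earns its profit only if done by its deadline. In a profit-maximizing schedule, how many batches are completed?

3

Take jobs in profit order; each goes to the latest open slot no later than its deadline.
By profit: J(d1,88), F(d2,79), G(d2,70), I(d2,66), E(d5,59), H(d2,57), C(d1,56), D(d1,36), A(d1,26), B(d1,12)
J→slot 1; F→slot 2; G skipped; I skipped; E→slot 5; H skipped; C skipped; D skipped; A skipped; B skipped.
3 of 10 scheduled.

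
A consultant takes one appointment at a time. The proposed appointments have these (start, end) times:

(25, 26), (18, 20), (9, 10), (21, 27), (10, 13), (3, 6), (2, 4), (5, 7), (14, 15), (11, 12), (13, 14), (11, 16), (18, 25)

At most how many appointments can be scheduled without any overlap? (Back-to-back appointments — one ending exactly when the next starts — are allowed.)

Greedy by earliest finish: after sorting by end time, pick each interval compatible with the last pick.
By end time: (2,4), (3,6), (5,7), (9,10), (11,12), (10,13), (13,14), (14,15), (11,16), (18,20), (18,25), (25,26), (21,27).
Pick (2,4); next start ≥ 4 → (5,7); next start ≥ 7 → (9,10); next start ≥ 10 → (11,12); next start ≥ 12 → (13,14); next start ≥ 14 → (14,15); next start ≥ 15 → (18,20); next start ≥ 20 → (25,26).
Selected 8 appointments.

8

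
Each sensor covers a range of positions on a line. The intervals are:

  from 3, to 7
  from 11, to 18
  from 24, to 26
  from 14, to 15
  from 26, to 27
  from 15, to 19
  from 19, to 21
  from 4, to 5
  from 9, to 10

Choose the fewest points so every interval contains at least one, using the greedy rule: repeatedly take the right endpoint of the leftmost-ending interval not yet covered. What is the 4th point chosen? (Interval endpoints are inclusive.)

21

Sort by right endpoint; whenever an interval is uncovered, place a point at its right end.
Sorted: [4,5] [3,7] [9,10] [14,15] [11,18] [15,19] [19,21] [24,26] [26,27]
{[4,5],[3,7]} hit by 5; {[9,10]} hit by 10; {[14,15],[11,18],[15,19]} hit by 15; {[19,21]} hit by 21; {[24,26],[26,27]} hit by 26.
Points: 5, 10, 15, 21, 26 (5 total).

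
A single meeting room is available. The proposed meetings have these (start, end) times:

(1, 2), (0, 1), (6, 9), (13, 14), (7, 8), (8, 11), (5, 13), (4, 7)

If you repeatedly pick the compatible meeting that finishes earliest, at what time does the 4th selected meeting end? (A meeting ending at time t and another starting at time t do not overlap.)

Sort by end time and greedily take each interval whose start is ≥ the last chosen end.
By end time: (0,1), (1,2), (4,7), (7,8), (6,9), (8,11), (5,13), (13,14).
Pick (0,1); next start ≥ 1 → (1,2); next start ≥ 2 → (4,7); next start ≥ 7 → (7,8); next start ≥ 8 → (8,11); next start ≥ 11 → (13,14).
Selected: (0,1) (1,2) (4,7) (7,8) (8,11) (13,14)

8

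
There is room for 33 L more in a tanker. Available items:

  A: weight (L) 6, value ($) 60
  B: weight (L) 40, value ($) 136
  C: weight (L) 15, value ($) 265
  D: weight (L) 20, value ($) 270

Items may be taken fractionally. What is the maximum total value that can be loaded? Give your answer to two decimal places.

508.00

Greedy by value/weight ratio, highest first.
Order: C (265/15=17.67) > D (270/20=13.50) > A (60/6=10.00) > B (136/40=3.40)
Fill: take C (15 @ 265) → take 18/20 of D → 243.00; 33/33 used.
Total value = 508.00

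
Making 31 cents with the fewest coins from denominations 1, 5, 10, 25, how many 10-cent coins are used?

0

31 − 1×25→6 − 1×5→1 − 1×1→0
Count of 10: 0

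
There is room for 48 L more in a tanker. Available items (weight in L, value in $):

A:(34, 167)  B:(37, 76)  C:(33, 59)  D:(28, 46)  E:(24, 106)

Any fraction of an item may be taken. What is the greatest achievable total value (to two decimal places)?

Sort by value per unit weight and fill in that order.
Order: A (167/34=4.91) > E (106/24=4.42) > B (76/37=2.05) > C (59/33=1.79) > D (46/28=1.64)
Fill: take A (34 @ 167) → take 14/24 of E → 61.83; 48/48 used.
Total value = 228.83

228.83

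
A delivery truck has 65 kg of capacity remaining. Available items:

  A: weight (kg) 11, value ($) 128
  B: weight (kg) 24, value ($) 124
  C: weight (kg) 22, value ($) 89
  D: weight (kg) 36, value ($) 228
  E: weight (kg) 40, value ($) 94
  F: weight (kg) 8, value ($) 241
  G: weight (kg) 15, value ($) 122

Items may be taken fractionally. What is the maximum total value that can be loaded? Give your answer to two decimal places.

687.33

Greedy by value/weight ratio, highest first.
Order: F (241/8=30.12) > A (128/11=11.64) > G (122/15=8.13) > D (228/36=6.33) > B (124/24=5.17) > C (89/22=4.05) > E (94/40=2.35)
Fill: take F (8 @ 241) → take A (11 @ 128) → take G (15 @ 122) → take 31/36 of D → 196.33; 65/65 used.
Total value = 687.33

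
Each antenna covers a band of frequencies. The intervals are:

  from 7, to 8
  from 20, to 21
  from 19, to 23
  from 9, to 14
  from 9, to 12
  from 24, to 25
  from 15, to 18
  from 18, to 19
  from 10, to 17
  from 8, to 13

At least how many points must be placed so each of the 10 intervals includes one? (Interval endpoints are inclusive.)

Process intervals by earliest right end; each time one isn't hit yet, stab at its right endpoint.
By right end: [7,8]  [9,12]  [8,13]  [9,14]  [10,17]  [15,18]  [18,19]  [20,21]  [19,23]  [24,25]
[7,8] uncovered → point at 8; [9,12] uncovered → point at 12; [15,18] uncovered → point at 18; [20,21] uncovered → point at 21; [24,25] uncovered → point at 25.
Points: 8, 12, 18, 21, 25 (5 total).

5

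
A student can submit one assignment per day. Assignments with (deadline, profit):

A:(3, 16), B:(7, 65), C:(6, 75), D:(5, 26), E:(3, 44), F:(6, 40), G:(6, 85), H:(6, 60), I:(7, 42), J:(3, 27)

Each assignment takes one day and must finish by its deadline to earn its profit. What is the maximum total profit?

Sort by profit descending; place each in the latest free slot ≤ its deadline.
By profit: G(d6,85), C(d6,75), B(d7,65), H(d6,60), E(d3,44), I(d7,42), F(d6,40), J(d3,27), D(d5,26), A(d3,16)
G→slot 6; C→slot 5; B→slot 7; H→slot 4; E→slot 3; I→slot 2; F→slot 1; J skipped; D skipped; A skipped.
Profit = 40 + 42 + 44 + 60 + 75 + 85 + 65 = 411

411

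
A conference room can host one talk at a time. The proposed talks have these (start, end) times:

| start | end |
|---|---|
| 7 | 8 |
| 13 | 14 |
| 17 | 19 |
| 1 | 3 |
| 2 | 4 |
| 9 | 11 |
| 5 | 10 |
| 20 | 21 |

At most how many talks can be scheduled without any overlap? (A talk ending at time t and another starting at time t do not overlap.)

6

By end time: (1,3), (2,4), (7,8), (5,10), (9,11), (13,14), (17,19), (20,21).
Pick (1,3); next start ≥ 3 → (7,8); next start ≥ 8 → (9,11); next start ≥ 11 → (13,14); next start ≥ 14 → (17,19); next start ≥ 19 → (20,21).
Selected 6 talks.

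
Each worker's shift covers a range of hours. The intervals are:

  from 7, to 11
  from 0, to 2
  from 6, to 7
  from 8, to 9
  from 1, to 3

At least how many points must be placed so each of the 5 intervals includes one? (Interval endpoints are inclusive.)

Process intervals by earliest right end; each time one isn't hit yet, stab at its right endpoint.
Sorted: [0,2] [1,3] [6,7] [8,9] [7,11]
{[0,2],[1,3]} hit by 2; {[6,7]} hit by 7; {[8,9],[7,11]} hit by 9.
Points: 2, 7, 9 (3 total).

3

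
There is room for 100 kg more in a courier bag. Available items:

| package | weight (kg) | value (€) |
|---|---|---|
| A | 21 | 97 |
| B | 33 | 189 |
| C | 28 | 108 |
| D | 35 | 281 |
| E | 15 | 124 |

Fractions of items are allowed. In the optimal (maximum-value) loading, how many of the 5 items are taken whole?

3

Greedy by value/weight ratio, highest first.
Order: E (124/15=8.27) > D (281/35=8.03) > B (189/33=5.73) > A (97/21=4.62) > C (108/28=3.86)
Fill: take E (15 @ 124) → take D (35 @ 281) → take B (33 @ 189) → take 17/21 of A → 78.52; 100/100 used.
3 item(s) taken whole; one partial (take 17/21 of A).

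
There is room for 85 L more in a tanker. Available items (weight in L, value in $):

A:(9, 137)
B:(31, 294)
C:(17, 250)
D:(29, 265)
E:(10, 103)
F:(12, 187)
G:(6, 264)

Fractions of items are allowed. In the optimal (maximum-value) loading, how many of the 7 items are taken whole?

6

Greedy by value/weight ratio, highest first.
Ratios (sorted): G 44.00, F 15.58, A 15.22, C 14.71, E 10.30, B 9.48, D 9.14
take G (6 @ 264); take F (12 @ 187); take A (9 @ 137); take C (17 @ 250); take E (10 @ 103); take B (31 @ 294). Capacity used 85/85.
6 item(s) taken whole.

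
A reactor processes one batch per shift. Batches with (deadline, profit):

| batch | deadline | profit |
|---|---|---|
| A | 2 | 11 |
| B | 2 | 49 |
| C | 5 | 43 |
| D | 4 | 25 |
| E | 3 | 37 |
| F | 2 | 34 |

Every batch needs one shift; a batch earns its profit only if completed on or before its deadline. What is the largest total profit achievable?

Take jobs in profit order; each goes to the latest open slot no later than its deadline.
By profit: B(d2,49), C(d5,43), E(d3,37), F(d2,34), D(d4,25), A(d2,11)
B→slot 2; C→slot 5; E→slot 3; F→slot 1; D→slot 4; A skipped.
Profit = 34 + 49 + 37 + 25 + 43 = 188

188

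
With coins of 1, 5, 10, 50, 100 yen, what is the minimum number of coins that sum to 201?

3

201 = 2×100 + 1×1
Total coins = 2 + 1 = 3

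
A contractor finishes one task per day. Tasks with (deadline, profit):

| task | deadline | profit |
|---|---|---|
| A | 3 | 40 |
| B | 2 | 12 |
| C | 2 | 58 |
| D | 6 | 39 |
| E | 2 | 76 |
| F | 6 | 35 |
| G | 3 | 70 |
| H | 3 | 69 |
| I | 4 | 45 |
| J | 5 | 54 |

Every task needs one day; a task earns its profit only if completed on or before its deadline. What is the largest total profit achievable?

Sort by profit descending; place each in the latest free slot ≤ its deadline.
By profit: E(d2,76), G(d3,70), H(d3,69), C(d2,58), J(d5,54), I(d4,45), A(d3,40), D(d6,39), F(d6,35), B(d2,12)
E→slot 2; G→slot 3; H→slot 1; C skipped; J→slot 5; I→slot 4; A skipped; D→slot 6; F skipped; B skipped.
Profit = 69 + 76 + 70 + 45 + 54 + 39 = 353

353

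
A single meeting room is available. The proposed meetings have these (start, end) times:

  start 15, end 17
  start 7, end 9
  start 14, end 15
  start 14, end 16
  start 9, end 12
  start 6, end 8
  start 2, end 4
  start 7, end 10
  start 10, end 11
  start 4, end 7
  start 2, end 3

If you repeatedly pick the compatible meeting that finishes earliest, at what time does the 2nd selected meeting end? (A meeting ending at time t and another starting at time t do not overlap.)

7

Sorted by end: (2,3)  (2,4)  (4,7)  (6,8)  (7,9)  (7,10)  (10,11)  (9,12)  (14,15)  (14,16)  (15,17)
take (2,3); skip (2,4); take (4,7); take (7,9); take (10,11); take (14,15); take (15,17).
Selected: (2,3) (4,7) (7,9) (10,11) (14,15) (15,17)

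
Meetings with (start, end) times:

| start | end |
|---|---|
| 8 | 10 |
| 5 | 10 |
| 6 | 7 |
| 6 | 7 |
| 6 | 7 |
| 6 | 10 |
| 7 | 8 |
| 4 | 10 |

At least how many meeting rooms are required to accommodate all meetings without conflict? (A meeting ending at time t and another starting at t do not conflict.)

6

Events (time:±→running): 4:+→1 5:+→2 6:+→3 6:+→4 6:+→5 6:+→6 … peak 6.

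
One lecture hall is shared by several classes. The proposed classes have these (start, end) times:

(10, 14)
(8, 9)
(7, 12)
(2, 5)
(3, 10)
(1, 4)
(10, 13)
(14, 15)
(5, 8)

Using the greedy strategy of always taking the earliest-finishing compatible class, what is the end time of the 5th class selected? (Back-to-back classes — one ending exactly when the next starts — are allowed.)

Order by finish time; keep every interval that doesn't clash with the previous kept one.
By end time: (1,4), (2,5), (5,8), (8,9), (3,10), (7,12), (10,13), (10,14), (14,15).
Pick (1,4); next start ≥ 4 → (5,8); next start ≥ 8 → (8,9); next start ≥ 9 → (10,13); next start ≥ 13 → (14,15).
Selected: (1,4) (5,8) (8,9) (10,13) (14,15)

15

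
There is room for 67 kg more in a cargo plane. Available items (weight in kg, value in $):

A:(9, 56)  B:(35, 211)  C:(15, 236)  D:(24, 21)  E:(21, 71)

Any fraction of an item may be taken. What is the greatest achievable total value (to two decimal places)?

530.05

Sort by value per unit weight and fill in that order.
Order: C (236/15=15.73) > A (56/9=6.22) > B (211/35=6.03) > E (71/21=3.38) > D (21/24=0.88)
Fill: take C (15 @ 236) → take A (9 @ 56) → take B (35 @ 211) → take 8/21 of E → 27.05; 67/67 used.
Total value = 530.05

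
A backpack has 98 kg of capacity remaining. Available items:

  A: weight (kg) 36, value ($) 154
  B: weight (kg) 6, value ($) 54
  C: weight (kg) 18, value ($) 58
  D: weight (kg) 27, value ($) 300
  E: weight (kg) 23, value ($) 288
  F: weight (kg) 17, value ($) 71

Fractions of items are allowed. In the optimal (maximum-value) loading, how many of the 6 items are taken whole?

Order: E (288/23=12.52) > D (300/27=11.11) > B (54/6=9.00) > A (154/36=4.28) > F (71/17=4.18) > C (58/18=3.22)
Fill: take E (23 @ 288) → take D (27 @ 300) → take B (6 @ 54) → take A (36 @ 154) → take 6/17 of F → 25.06; 98/98 used.
4 item(s) taken whole; one partial (take 6/17 of F).

4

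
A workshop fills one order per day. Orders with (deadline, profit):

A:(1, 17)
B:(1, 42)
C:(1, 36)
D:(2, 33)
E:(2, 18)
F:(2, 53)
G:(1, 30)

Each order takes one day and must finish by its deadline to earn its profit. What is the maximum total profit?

Profit order: F=53 B=42 C=36 D=33 G=30 E=18 A=17
Assign: F→slot 2, B→slot 1, C skipped, D skipped, G skipped, E skipped, A skipped.
Slots: [1:B] [2:F]
Profit = 42 + 53 = 95

95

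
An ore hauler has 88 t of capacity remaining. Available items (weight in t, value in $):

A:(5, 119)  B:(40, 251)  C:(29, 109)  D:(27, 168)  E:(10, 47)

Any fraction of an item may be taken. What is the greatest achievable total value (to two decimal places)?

Ratios (sorted): A 23.80, B 6.28, D 6.22, E 4.70, C 3.76
take A (5 @ 119); take B (40 @ 251); take D (27 @ 168); take E (10 @ 47); take 6/29 of C → 22.55. Capacity used 88/88.
Total value = 607.55

607.55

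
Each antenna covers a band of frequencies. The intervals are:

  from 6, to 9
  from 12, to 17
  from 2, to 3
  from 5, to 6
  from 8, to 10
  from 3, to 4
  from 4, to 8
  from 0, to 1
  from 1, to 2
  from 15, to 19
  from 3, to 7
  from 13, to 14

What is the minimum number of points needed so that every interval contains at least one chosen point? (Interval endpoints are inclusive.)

Process intervals by earliest right end; each time one isn't hit yet, stab at its right endpoint.
Sorted: [0,1] [1,2] [2,3] [3,4] [5,6] [3,7] [4,8] [6,9] [8,10] [13,14] [12,17] [15,19]
{[0,1],[1,2]} hit by 1; {[2,3],[3,4]} hit by 3; {[5,6],[3,7],[4,8],[6,9]} hit by 6; {[8,10]} hit by 10; {[13,14],[12,17]} hit by 14; {[15,19]} hit by 19.
Points: 1, 3, 6, 10, 14, 19 (6 total).

6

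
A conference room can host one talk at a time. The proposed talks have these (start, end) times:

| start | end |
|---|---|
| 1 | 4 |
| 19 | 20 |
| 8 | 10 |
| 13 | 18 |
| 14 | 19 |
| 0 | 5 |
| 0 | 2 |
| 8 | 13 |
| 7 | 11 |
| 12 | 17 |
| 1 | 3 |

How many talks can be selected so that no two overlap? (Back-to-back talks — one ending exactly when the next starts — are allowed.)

Sorted by end: (0,2)  (1,3)  (1,4)  (0,5)  (8,10)  (7,11)  (8,13)  (12,17)  (13,18)  (14,19)  (19,20)
take (0,2); take (8,10); skip (7,11); take (12,17); take (19,20).
Selected 4 talks.

4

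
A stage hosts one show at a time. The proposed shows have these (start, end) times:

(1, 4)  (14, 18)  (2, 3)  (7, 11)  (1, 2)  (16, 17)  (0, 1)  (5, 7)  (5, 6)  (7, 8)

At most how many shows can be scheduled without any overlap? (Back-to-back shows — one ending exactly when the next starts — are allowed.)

Greedy by earliest finish: after sorting by end time, pick each interval compatible with the last pick.
By end time: (0,1), (1,2), (2,3), (1,4), (5,6), (5,7), (7,8), (7,11), (16,17), (14,18).
Pick (0,1); next start ≥ 1 → (1,2); next start ≥ 2 → (2,3); next start ≥ 3 → (5,6); next start ≥ 6 → (7,8); next start ≥ 8 → (16,17).
Selected 6 shows.

6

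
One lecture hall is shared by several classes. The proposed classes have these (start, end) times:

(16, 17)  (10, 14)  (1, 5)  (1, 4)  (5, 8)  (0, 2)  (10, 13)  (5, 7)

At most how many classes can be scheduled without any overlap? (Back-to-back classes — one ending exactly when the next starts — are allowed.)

4

Sort by end time and greedily take each interval whose start is ≥ the last chosen end.
By end time: (0,2), (1,4), (1,5), (5,7), (5,8), (10,13), (10,14), (16,17).
Pick (0,2); next start ≥ 2 → (5,7); next start ≥ 7 → (10,13); next start ≥ 13 → (16,17).
Selected 4 classes.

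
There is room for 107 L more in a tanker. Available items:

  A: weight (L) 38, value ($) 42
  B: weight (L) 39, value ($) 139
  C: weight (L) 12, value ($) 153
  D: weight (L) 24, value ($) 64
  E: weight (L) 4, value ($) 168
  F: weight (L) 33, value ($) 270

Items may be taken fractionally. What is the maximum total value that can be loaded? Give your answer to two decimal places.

780.67

Greedy by value/weight ratio, highest first.
Order: E (168/4=42.00) > C (153/12=12.75) > F (270/33=8.18) > B (139/39=3.56) > D (64/24=2.67) > A (42/38=1.11)
Fill: take E (4 @ 168) → take C (12 @ 153) → take F (33 @ 270) → take B (39 @ 139) → take 19/24 of D → 50.67; 107/107 used.
Total value = 780.67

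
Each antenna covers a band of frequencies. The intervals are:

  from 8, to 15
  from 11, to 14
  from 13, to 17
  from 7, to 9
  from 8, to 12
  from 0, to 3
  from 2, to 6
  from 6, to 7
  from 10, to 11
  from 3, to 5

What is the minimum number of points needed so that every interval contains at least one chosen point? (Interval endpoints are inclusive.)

4

Process intervals by earliest right end; each time one isn't hit yet, stab at its right endpoint.
By right end: [0,3]  [3,5]  [2,6]  [6,7]  [7,9]  [10,11]  [8,12]  [11,14]  [8,15]  [13,17]
[0,3] uncovered → point at 3; [6,7] uncovered → point at 7; [10,11] uncovered → point at 11; [13,17] uncovered → point at 17.
Points: 3, 7, 11, 17 (4 total).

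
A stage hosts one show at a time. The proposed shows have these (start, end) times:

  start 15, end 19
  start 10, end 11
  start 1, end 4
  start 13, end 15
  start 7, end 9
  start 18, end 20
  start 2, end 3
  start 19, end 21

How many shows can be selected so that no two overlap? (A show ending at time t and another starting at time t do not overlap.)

6

Sort by end time and greedily take each interval whose start is ≥ the last chosen end.
Sorted by end: (2,3)  (1,4)  (7,9)  (10,11)  (13,15)  (15,19)  (18,20)  (19,21)
take (2,3); skip (1,4); take (7,9); take (10,11); take (13,15); take (15,19); take (19,21).
Selected 6 shows.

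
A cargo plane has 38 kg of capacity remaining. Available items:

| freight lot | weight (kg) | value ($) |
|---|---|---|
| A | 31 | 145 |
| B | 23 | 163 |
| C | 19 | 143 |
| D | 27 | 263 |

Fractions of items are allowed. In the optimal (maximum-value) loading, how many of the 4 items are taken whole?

Sort by value per unit weight and fill in that order.
Order: D (263/27=9.74) > C (143/19=7.53) > B (163/23=7.09) > A (145/31=4.68)
Fill: take D (27 @ 263) → take 11/19 of C → 82.79; 38/38 used.
1 item(s) taken whole; one partial (take 11/19 of C).

1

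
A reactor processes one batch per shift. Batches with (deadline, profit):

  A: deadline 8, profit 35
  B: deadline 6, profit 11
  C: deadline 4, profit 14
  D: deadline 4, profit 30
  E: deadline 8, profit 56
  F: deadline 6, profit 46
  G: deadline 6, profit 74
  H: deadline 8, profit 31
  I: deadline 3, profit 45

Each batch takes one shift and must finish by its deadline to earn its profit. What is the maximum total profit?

Sort by profit descending; place each in the latest free slot ≤ its deadline.
Profit order: G=74 E=56 F=46 I=45 A=35 H=31 D=30 C=14 B=11
Assign: G→slot 6, E→slot 8, F→slot 5, I→slot 3, A→slot 7, H→slot 4, D→slot 2, C→slot 1, B skipped.
Slots: [1:C] [2:D] [3:I] [4:H] [5:F] [6:G] [7:A] [8:E]
Profit = 14 + 30 + 45 + 31 + 46 + 74 + 35 + 56 = 331

331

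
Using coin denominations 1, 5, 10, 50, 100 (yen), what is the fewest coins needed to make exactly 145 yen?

6

145 = 1×100 + 4×10 + 1×5
Total coins = 1 + 4 + 1 = 6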